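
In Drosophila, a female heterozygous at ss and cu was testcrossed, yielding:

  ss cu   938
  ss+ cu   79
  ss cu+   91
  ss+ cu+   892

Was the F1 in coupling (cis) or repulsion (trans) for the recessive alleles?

The two most frequent classes are ss+ cu+ (892) and ss cu (938); these are the parental (non-recombinant) types.
So the F1 carried ss+ cu+ on one chromosome and ss cu on the other — the recessive alleles are on the same chromosome (cis / coupling).

cis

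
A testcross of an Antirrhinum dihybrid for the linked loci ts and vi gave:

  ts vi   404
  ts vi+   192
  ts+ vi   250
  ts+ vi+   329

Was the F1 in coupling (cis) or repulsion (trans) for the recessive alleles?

cis

The two most frequent classes are ts+ vi+ (329) and ts vi (404); these are the parental (non-recombinant) types.
So the F1 carried ts+ vi+ on one chromosome and ts vi on the other — the recessive alleles are on the same chromosome (cis / coupling).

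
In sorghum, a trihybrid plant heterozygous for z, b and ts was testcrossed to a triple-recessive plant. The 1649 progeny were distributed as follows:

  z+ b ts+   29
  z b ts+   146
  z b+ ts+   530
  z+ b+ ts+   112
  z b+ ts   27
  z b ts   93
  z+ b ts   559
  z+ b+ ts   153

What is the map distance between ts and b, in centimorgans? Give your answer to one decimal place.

The two most frequent reciprocal classes, z b+ ts+ and z+ b ts, are the parental types, so the F1 was z b+ ts+ / z+ b ts.
The two rarest classes, z b+ ts and z+ b ts+, are the double crossovers. Comparing them with the parentals, only the ts allele has switched, so ts is the middle locus and the order is z – ts – b.
Crossovers in the ts–b interval produce the single-crossover classes z b ts+ and z+ b+ ts (146 + 153 = 299) plus the double crossovers (56).
RF(ts–b) = (299 + 56) / 1649 = 355/1649 = 0.2153 → 21.5 centimorgans.

21.5 centimorgans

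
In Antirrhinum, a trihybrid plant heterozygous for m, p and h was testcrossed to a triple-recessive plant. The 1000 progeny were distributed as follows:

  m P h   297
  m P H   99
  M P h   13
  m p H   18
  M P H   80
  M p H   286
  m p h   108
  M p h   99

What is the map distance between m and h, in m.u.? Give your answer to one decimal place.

22.9 m.u.

The two most frequent reciprocal classes, m P h and M p H, are the parental types, so the F1 was m P h / M p H.
The two rarest classes, M P h and m p H, are the double crossovers. Comparing them with the parentals, only the m allele has switched, so m is the middle locus and the order is p – m – h.
Crossovers in the m–h interval produce the single-crossover classes m P H and M p h (99 + 99 = 198) plus the double crossovers (31).
RF(m–h) = (198 + 31) / 1000 = 229/1000 = 0.2290 → 22.9 m.u.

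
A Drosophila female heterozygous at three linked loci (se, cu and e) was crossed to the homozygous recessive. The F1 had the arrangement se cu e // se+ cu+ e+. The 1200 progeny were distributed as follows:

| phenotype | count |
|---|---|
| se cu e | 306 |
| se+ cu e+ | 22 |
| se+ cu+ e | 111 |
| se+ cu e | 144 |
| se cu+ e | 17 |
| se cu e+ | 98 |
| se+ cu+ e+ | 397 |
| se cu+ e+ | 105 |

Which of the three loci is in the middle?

The two rarest classes, se cu+ e and se+ cu e+, are the double crossovers. Comparing them with the parentals, only the cu allele has switched, so cu is the middle locus and the order is e – cu – se.

cu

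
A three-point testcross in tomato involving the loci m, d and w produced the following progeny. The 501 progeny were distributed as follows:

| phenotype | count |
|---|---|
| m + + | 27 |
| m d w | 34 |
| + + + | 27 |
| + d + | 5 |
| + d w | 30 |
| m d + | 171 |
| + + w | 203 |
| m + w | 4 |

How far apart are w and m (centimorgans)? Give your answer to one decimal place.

The two most frequent reciprocal classes, + + w and m d +, are the parental types, so the F1 was + + w / m d +.
The two rarest classes, m + w and + d +, are the double crossovers. Comparing them with the parentals, only the m allele has switched, so m is the middle locus and the order is d – m – w.
Crossovers in the m–w interval produce the single-crossover classes + + + and m d w (27 + 34 = 61) plus the double crossovers (9).
RF(m–w) = (61 + 9) / 501 = 70/501 = 0.1397 → 14.0 centimorgans.

14.0 centimorgans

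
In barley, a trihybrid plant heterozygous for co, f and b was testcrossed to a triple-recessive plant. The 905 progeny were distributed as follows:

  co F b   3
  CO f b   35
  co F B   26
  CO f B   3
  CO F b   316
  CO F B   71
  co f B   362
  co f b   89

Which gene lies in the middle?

The two most frequent reciprocal classes, co f B and CO F b, are the parental types, so the F1 was co f B / CO F b.
The two rarest classes, CO f B and co F b, are the double crossovers. Comparing them with the parentals, only the co allele has switched, so co is the middle locus and the order is b – co – f.

co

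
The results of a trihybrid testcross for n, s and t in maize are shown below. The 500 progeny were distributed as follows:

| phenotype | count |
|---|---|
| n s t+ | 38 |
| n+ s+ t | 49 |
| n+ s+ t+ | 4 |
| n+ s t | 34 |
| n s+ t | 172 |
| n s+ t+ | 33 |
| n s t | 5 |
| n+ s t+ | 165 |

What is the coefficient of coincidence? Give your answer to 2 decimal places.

The two most frequent reciprocal classes, n+ s t+ and n s+ t, are the parental types, so the F1 was n+ s t+ / n s+ t.
The two rarest classes, n+ s+ t+ and n s t, are the double crossovers. Comparing them with the parentals, only the s allele has switched, so s is the middle locus and the order is n – s – t.
n–s: (87 + 9)/500 = 0.1920; s–t: (67 + 9)/500 = 0.1520.
Expected DCO frequency = 0.1920 × 0.1520 ≈ 0.02918; observed = 9/500 ≈ 0.01800.
Coefficient of coincidence = 0.01800/0.02918 ≈ 0.62.

0.62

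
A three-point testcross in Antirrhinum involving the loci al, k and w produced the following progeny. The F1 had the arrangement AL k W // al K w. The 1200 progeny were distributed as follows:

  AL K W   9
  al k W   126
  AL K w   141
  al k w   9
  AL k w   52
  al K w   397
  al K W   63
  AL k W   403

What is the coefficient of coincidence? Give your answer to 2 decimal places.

0.57

The two rarest classes, AL K W and al k w, are the double crossovers. Comparing them with the parentals, only the k allele has switched, so k is the middle locus and the order is al – k – w.
al–k: (267 + 18)/1200 = 0.2375; k–w: (115 + 18)/1200 = 0.1108.
Expected DCO frequency = 0.2375 × 0.1108 ≈ 0.02631; observed = 18/1200 ≈ 0.01500.
Coefficient of coincidence = 0.01500/0.02631 ≈ 0.57.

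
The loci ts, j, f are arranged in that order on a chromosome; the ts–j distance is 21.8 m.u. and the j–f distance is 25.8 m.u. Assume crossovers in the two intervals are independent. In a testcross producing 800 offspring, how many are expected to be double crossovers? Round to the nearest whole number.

45

Map distances give recombination frequencies of 0.218 and 0.258 for the two intervals.
With no interference, expected double-crossover frequency = 0.218 × 0.258 = 0.05624.
Expected number = 0.05624 × 800 = 45.00 ≈ 45.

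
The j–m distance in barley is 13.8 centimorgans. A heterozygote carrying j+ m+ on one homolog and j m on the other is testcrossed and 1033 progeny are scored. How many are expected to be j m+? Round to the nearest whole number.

71

A map distance of 13.8 centimorgans corresponds to a recombination frequency of 0.138.
The F1 is j+ m+ / j m, so j m+ is a recombinant gamete class with expected frequency r/2 = 0.138/2 = 0.0690.
Expected number = 0.0690 × 1033 = 71.28 ≈ 71.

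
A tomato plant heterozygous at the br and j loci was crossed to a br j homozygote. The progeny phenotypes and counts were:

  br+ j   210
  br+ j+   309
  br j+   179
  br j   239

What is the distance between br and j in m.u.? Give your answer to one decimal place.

The two most frequent classes, br+ j+ (309) and br j (239), are the parental types, so the F1 was br+ j+ / br j.
The recombinant classes are br+ j and br j+: 210 + 179 = 389.
Recombination frequency = 389/937 = 0.4152 ≈ 41.5%, i.e. 41.5 m.u.

41.5 m.u.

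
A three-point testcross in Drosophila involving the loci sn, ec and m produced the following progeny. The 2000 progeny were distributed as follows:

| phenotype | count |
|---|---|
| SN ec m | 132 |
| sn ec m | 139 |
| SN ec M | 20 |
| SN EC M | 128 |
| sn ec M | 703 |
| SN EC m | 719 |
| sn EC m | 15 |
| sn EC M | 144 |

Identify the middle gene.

sn

The two most frequent reciprocal classes, SN EC m and sn ec M, are the parental types, so the F1 was SN EC m / sn ec M.
The two rarest classes, sn EC m and SN ec M, are the double crossovers. Comparing them with the parentals, only the sn allele has switched, so sn is the middle locus and the order is ec – sn – m.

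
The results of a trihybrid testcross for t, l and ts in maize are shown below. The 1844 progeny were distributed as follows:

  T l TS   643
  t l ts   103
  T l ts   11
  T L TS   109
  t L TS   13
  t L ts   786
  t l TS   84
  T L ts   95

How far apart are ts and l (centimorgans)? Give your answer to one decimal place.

The two most frequent reciprocal classes, t L ts and T l TS, are the parental types, so the F1 was t L ts / T l TS.
The two rarest classes, t L TS and T l ts, are the double crossovers. Comparing them with the parentals, only the ts allele has switched, so ts is the middle locus and the order is l – ts – t.
Crossovers in the l–ts interval produce the single-crossover classes t l ts and T L TS (103 + 109 = 212) plus the double crossovers (24).
RF(l–ts) = (212 + 24) / 1844 = 236/1844 = 0.1280 → 12.8 centimorgans.

12.8 centimorgans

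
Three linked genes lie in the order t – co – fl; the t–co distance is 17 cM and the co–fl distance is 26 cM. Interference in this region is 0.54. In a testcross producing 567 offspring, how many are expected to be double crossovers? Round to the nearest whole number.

12

Map distances give recombination frequencies of 0.170 and 0.260 for the two intervals.
With interference 0.54 (so coincidence = 0.46), expected double-crossover frequency = 0.170 × 0.260 × 0.46 = 0.02033.
Expected number = 0.02033 × 567 = 11.53 ≈ 12.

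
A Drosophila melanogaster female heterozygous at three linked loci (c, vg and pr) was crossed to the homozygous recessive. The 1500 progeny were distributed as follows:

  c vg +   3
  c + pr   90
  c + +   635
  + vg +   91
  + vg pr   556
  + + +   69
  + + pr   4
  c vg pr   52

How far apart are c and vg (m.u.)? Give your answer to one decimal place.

The two most frequent reciprocal classes, c + + and + vg pr, are the parental types, so the F1 was c + + / + vg pr.
The two rarest classes, c vg + and + + pr, are the double crossovers. Comparing them with the parentals, only the vg allele has switched, so vg is the middle locus and the order is pr – vg – c.
Crossovers in the vg–c interval produce the single-crossover classes + + + and c vg pr (69 + 52 = 121) plus the double crossovers (7).
RF(vg–c) = (121 + 7) / 1500 = 128/1500 = 0.0853 → 8.5 m.u.

8.5 m.u.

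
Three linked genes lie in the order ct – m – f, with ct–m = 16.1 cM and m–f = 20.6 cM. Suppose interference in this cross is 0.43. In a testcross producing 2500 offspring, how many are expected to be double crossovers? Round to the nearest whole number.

Map distances give recombination frequencies of 0.161 and 0.206 for the two intervals.
With interference 0.43 (so coincidence = 0.57), expected double-crossover frequency = 0.161 × 0.206 × 0.57 = 0.01890.
Expected number = 0.01890 × 2500 = 47.26 ≈ 47.

47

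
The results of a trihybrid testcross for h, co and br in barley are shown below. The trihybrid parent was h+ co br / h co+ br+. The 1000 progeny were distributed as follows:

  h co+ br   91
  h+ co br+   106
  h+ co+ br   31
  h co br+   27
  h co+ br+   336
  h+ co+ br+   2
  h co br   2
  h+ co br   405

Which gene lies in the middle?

The two rarest classes, h co br and h+ co+ br+, are the double crossovers. Comparing them with the parentals, only the h allele has switched, so h is the middle locus and the order is br – h – co.

h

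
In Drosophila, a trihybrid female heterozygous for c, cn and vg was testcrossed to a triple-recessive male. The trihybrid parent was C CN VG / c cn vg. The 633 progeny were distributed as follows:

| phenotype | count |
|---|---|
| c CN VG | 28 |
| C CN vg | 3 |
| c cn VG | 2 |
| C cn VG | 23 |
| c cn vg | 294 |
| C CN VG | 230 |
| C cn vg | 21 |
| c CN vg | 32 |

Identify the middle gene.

The two rarest classes, C CN vg and c cn VG, are the double crossovers. Comparing them with the parentals, only the vg allele has switched, so vg is the middle locus and the order is c – vg – cn.

vg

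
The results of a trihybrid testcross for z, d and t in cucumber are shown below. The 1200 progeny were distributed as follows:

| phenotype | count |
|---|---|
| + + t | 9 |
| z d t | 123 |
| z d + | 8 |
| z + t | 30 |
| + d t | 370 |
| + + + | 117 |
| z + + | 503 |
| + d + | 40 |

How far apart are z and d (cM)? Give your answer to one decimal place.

21.4 cM

The two most frequent reciprocal classes, + d t and z + +, are the parental types, so the F1 was + d t / z + +.
The two rarest classes, + + t and z d +, are the double crossovers. Comparing them with the parentals, only the d allele has switched, so d is the middle locus and the order is t – d – z.
Crossovers in the d–z interval produce the single-crossover classes z d t and + + + (123 + 117 = 240) plus the double crossovers (17).
RF(d–z) = (240 + 17) / 1200 = 257/1200 = 0.2142 → 21.4 cM.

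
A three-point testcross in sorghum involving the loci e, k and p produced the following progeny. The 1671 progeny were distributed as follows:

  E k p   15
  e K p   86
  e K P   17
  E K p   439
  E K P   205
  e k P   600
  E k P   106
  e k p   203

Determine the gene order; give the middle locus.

k

The two most frequent reciprocal classes, e k P and E K p, are the parental types, so the F1 was e k P / E K p.
The two rarest classes, e K P and E k p, are the double crossovers. Comparing them with the parentals, only the k allele has switched, so k is the middle locus and the order is p – k – e.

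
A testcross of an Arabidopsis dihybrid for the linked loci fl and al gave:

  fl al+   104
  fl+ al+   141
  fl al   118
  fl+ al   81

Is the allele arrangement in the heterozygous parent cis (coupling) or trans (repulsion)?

The two most frequent classes are fl+ al+ (141) and fl al (118); these are the parental (non-recombinant) types.
So the F1 carried fl+ al+ on one chromosome and fl al on the other — the recessive alleles are on the same chromosome (cis / coupling).

cis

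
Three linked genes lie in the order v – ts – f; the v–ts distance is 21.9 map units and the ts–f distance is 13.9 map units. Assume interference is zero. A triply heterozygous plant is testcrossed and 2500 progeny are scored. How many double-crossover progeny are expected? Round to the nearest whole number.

Map distances give recombination frequencies of 0.219 and 0.139 for the two intervals.
With no interference, expected double-crossover frequency = 0.219 × 0.139 = 0.03044.
Expected number = 0.03044 × 2500 = 76.10 ≈ 76.

76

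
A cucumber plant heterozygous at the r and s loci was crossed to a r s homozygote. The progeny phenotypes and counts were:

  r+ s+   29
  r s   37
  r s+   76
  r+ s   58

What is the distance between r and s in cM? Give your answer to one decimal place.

The two most frequent classes, r+ s (58) and r s+ (76), are the parental types, so the F1 was r+ s / r s+.
The recombinant classes are r+ s+ and r s: 29 + 37 = 66.
Recombination frequency = 66/200 = 0.3300 ≈ 33.0%, i.e. 33.0 cM.

33.0 cM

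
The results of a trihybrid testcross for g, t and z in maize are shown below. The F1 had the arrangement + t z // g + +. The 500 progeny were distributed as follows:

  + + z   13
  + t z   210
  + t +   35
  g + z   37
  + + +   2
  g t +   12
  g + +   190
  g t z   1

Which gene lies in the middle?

g

The two rarest classes, g t z and + + +, are the double crossovers. Comparing them with the parentals, only the g allele has switched, so g is the middle locus and the order is z – g – t.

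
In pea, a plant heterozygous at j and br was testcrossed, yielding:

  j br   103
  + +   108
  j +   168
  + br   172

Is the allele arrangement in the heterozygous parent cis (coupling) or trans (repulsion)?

The two most frequent classes are + br (172) and j + (168); these are the parental (non-recombinant) types.
So the F1 carried + br on one chromosome and j + on the other — the recessive alleles are on opposite chromosomes (trans / repulsion).

trans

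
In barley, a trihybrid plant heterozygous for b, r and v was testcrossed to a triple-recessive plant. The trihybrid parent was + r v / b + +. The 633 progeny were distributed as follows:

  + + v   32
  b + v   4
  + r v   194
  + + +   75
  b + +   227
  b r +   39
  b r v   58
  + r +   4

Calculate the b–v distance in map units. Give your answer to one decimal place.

22.3 map units

The two rarest classes, + r + and b + v, are the double crossovers. Comparing them with the parentals, only the v allele has switched, so v is the middle locus and the order is r – v – b.
Crossovers in the v–b interval produce the single-crossover classes b r v and + + + (58 + 75 = 133) plus the double crossovers (8).
RF(v–b) = (133 + 8) / 633 = 141/633 = 0.2227 → 22.3 map units.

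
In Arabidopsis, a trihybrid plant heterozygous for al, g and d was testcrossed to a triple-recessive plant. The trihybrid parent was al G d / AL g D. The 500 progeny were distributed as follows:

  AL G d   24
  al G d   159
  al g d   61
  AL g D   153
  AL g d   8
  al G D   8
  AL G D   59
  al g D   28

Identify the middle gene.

d

The two rarest classes, al G D and AL g d, are the double crossovers. Comparing them with the parentals, only the d allele has switched, so d is the middle locus and the order is g – d – al.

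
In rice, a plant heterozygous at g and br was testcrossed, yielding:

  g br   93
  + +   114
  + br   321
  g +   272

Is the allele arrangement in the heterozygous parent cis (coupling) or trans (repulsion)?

trans

The two most frequent classes are + br (321) and g + (272); these are the parental (non-recombinant) types.
So the F1 carried + br on one chromosome and g + on the other — the recessive alleles are on opposite chromosomes (trans / repulsion).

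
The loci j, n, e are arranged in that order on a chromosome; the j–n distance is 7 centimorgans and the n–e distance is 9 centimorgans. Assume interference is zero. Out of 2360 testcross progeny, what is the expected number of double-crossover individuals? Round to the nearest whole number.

Map distances give recombination frequencies of 0.070 and 0.090 for the two intervals.
With no interference, expected double-crossover frequency = 0.070 × 0.090 = 0.00630.
Expected number = 0.00630 × 2360 = 14.87 ≈ 15.

15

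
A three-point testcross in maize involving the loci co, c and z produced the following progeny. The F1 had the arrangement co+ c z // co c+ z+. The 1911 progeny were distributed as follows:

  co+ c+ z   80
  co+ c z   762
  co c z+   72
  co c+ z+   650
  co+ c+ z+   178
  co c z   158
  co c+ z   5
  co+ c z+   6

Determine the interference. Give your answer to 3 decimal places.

The two rarest classes, co+ c z+ and co c+ z, are the double crossovers. Comparing them with the parentals, only the z allele has switched, so z is the middle locus and the order is c – z – co.
c–z: (152 + 11)/1911 = 0.0853; z–co: (336 + 11)/1911 = 0.1816.
Expected DCO frequency = 0.0853 × 0.1816 ≈ 0.01549; observed = 11/1911 ≈ 0.00576.
Coefficient of coincidence = 0.00576/0.01549 ≈ 0.372; interference = 1 − 0.372 = 0.628.

0.628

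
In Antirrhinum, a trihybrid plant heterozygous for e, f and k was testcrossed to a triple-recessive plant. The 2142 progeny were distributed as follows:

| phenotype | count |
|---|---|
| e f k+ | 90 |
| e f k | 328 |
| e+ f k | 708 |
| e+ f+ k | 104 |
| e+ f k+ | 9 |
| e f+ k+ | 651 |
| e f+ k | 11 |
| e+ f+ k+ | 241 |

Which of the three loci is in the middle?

The two most frequent reciprocal classes, e f+ k+ and e+ f k, are the parental types, so the F1 was e f+ k+ / e+ f k.
The two rarest classes, e f+ k and e+ f k+, are the double crossovers. Comparing them with the parentals, only the k allele has switched, so k is the middle locus and the order is f – k – e.

k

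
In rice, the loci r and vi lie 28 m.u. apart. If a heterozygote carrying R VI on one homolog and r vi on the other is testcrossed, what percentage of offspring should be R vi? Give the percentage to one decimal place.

14.0%

A map distance of 28 m.u. corresponds to a recombination frequency of 0.280.
The F1 is R VI / r vi, so R vi is a recombinant gamete class with expected frequency r/2 = 0.280/2 = 0.1400.
That is 0.1400 = 14.0% of the progeny.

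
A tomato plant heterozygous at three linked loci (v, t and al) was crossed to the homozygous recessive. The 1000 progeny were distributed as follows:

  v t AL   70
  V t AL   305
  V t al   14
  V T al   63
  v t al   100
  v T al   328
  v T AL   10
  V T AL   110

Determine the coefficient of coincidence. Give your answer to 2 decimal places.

0.65

The two most frequent reciprocal classes, V t AL and v T al, are the parental types, so the F1 was V t AL / v T al.
The two rarest classes, V t al and v T AL, are the double crossovers. Comparing them with the parentals, only the al allele has switched, so al is the middle locus and the order is t – al – v.
t–al: (210 + 24)/1000 = 0.2340; al–v: (133 + 24)/1000 = 0.1570.
Expected DCO frequency = 0.2340 × 0.1570 ≈ 0.03674; observed = 24/1000 ≈ 0.02400.
Coefficient of coincidence = 0.02400/0.03674 ≈ 0.65.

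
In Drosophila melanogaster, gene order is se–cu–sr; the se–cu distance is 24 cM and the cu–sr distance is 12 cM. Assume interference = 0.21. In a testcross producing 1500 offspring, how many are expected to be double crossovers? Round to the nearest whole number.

34

Map distances give recombination frequencies of 0.240 and 0.120 for the two intervals.
With interference 0.21 (so coincidence = 0.79), expected double-crossover frequency = 0.240 × 0.120 × 0.79 = 0.02275.
Expected number = 0.02275 × 1500 = 34.13 ≈ 34.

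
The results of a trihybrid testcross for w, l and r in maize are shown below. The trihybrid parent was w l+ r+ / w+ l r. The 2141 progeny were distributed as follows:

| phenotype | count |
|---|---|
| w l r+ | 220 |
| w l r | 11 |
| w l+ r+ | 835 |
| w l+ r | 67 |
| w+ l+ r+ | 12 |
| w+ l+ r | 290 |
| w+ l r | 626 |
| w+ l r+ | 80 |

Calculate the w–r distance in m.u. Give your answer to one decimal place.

The two rarest classes, w+ l+ r+ and w l r, are the double crossovers. Comparing them with the parentals, only the w allele has switched, so w is the middle locus and the order is l – w – r.
Crossovers in the w–r interval produce the single-crossover classes w l+ r and w+ l r+ (67 + 80 = 147) plus the double crossovers (23).
RF(w–r) = (147 + 23) / 2141 = 170/2141 = 0.0794 → 7.9 m.u.

7.9 m.u.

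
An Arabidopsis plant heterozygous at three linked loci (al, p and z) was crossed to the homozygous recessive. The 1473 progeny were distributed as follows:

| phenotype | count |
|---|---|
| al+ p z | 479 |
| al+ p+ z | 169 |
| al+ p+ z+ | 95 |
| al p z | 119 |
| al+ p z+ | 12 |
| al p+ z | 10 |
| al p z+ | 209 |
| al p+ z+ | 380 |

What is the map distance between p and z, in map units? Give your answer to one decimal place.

The two most frequent reciprocal classes, al+ p z and al p+ z+, are the parental types, so the F1 was al+ p z / al p+ z+.
The two rarest classes, al+ p z+ and al p+ z, are the double crossovers. Comparing them with the parentals, only the z allele has switched, so z is the middle locus and the order is al – z – p.
Crossovers in the z–p interval produce the single-crossover classes al+ p+ z and al p z+ (169 + 209 = 378) plus the double crossovers (22).
RF(z–p) = (378 + 22) / 1473 = 400/1473 = 0.2716 → 27.2 map units.

27.2 map units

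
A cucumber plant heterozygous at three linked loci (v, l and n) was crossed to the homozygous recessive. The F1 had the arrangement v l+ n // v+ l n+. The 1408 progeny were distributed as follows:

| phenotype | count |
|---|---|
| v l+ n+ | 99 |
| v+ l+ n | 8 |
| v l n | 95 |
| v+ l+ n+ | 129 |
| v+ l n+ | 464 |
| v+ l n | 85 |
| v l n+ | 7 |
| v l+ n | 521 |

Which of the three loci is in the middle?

The two rarest classes, v+ l+ n and v l n+, are the double crossovers. Comparing them with the parentals, only the v allele has switched, so v is the middle locus and the order is n – v – l.

v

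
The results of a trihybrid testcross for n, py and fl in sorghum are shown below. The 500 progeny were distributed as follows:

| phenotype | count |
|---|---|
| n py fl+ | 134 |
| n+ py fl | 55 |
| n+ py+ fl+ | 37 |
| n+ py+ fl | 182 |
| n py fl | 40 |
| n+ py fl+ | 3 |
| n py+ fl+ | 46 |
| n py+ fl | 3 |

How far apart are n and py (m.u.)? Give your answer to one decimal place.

The two most frequent reciprocal classes, n+ py+ fl and n py fl+, are the parental types, so the F1 was n+ py+ fl / n py fl+.
The two rarest classes, n py+ fl and n+ py fl+, are the double crossovers. Comparing them with the parentals, only the n allele has switched, so n is the middle locus and the order is fl – n – py.
Crossovers in the n–py interval produce the single-crossover classes n+ py fl and n py+ fl+ (55 + 46 = 101) plus the double crossovers (6).
RF(n–py) = (101 + 6) / 500 = 107/500 = 0.2140 → 21.4 m.u.

21.4 m.u.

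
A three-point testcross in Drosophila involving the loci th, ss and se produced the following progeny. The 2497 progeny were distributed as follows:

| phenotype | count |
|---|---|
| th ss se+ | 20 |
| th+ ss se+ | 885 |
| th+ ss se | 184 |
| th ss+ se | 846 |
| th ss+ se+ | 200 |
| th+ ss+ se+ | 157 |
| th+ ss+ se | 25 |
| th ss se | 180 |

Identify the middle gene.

The two most frequent reciprocal classes, th+ ss se+ and th ss+ se, are the parental types, so the F1 was th+ ss se+ / th ss+ se.
The two rarest classes, th ss se+ and th+ ss+ se, are the double crossovers. Comparing them with the parentals, only the th allele has switched, so th is the middle locus and the order is ss – th – se.

th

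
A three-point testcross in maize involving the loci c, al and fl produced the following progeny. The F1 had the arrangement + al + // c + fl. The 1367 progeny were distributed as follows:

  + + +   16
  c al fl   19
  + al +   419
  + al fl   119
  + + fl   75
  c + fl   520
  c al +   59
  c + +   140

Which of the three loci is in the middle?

al

The two rarest classes, + + + and c al fl, are the double crossovers. Comparing them with the parentals, only the al allele has switched, so al is the middle locus and the order is fl – al – c.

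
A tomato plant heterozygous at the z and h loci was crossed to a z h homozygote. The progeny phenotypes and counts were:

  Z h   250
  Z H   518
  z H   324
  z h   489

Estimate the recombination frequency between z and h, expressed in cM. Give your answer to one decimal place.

36.3 cM

The two most frequent classes, Z H (518) and z h (489), are the parental types, so the F1 was Z H / z h.
The recombinant classes are Z h and z H: 250 + 324 = 574.
Recombination frequency = 574/1581 = 0.3631 ≈ 36.3%, i.e. 36.3 cM.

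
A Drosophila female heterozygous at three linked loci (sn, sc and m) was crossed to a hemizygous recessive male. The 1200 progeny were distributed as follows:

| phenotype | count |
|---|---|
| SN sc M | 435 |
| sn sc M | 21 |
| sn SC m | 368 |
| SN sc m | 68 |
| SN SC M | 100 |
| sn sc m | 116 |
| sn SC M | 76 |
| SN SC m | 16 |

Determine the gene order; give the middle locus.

sn

The two most frequent reciprocal classes, SN sc M and sn SC m, are the parental types, so the F1 was SN sc M / sn SC m.
The two rarest classes, sn sc M and SN SC m, are the double crossovers. Comparing them with the parentals, only the sn allele has switched, so sn is the middle locus and the order is m – sn – sc.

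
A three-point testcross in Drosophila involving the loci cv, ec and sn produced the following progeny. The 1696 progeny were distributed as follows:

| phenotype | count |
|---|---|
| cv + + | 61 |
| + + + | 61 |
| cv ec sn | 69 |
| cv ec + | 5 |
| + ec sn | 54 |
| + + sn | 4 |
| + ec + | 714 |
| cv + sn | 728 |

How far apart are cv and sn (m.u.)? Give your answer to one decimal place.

7.3 m.u.

The two most frequent reciprocal classes, + ec + and cv + sn, are the parental types, so the F1 was + ec + / cv + sn.
The two rarest classes, cv ec + and + + sn, are the double crossovers. Comparing them with the parentals, only the cv allele has switched, so cv is the middle locus and the order is sn – cv – ec.
Crossovers in the sn–cv interval produce the single-crossover classes + ec sn and cv + + (54 + 61 = 115) plus the double crossovers (9).
RF(sn–cv) = (115 + 9) / 1696 = 124/1696 = 0.0731 → 7.3 m.u.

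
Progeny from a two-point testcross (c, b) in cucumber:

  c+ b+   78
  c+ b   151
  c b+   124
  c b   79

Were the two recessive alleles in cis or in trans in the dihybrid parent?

trans

The two most frequent classes are c+ b (151) and c b+ (124); these are the parental (non-recombinant) types.
So the F1 carried c+ b on one chromosome and c b+ on the other — the recessive alleles are on opposite chromosomes (trans / repulsion).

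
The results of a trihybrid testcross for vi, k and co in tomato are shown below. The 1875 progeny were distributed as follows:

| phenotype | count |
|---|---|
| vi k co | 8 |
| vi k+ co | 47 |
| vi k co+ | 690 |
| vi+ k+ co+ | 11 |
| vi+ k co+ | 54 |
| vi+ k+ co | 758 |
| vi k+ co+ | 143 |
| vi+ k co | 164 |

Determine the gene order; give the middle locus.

The two most frequent reciprocal classes, vi+ k+ co and vi k co+, are the parental types, so the F1 was vi+ k+ co / vi k co+.
The two rarest classes, vi+ k+ co+ and vi k co, are the double crossovers. Comparing them with the parentals, only the co allele has switched, so co is the middle locus and the order is vi – co – k.

co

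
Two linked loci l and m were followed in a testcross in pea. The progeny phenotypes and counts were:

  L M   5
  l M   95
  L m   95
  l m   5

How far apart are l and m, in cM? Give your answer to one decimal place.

5.0 cM

The two most frequent classes, L m (95) and l M (95), are the parental types, so the F1 was L m / l M.
The recombinant classes are L M and l m: 5 + 5 = 10.
Recombination frequency = 10/200 = 0.0500 ≈ 5.0%, i.e. 5.0 cM.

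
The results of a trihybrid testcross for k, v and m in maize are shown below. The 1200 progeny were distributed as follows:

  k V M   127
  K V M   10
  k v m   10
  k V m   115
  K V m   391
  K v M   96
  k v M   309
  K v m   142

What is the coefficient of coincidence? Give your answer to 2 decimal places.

0.36

The two most frequent reciprocal classes, k v M and K V m, are the parental types, so the F1 was k v M / K V m.
The two rarest classes, k v m and K V M, are the double crossovers. Comparing them with the parentals, only the m allele has switched, so m is the middle locus and the order is k – m – v.
k–m: (211 + 20)/1200 = 0.1925; m–v: (269 + 20)/1200 = 0.2408.
Expected DCO frequency = 0.1925 × 0.2408 ≈ 0.04635; observed = 20/1200 ≈ 0.01667.
Coefficient of coincidence = 0.01667/0.04635 ≈ 0.36.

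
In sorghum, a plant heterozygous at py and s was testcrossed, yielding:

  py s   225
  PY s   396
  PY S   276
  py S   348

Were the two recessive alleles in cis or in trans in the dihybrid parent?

The two most frequent classes are PY s (396) and py S (348); these are the parental (non-recombinant) types.
So the F1 carried PY s on one chromosome and py S on the other — the recessive alleles are on opposite chromosomes (trans / repulsion).

trans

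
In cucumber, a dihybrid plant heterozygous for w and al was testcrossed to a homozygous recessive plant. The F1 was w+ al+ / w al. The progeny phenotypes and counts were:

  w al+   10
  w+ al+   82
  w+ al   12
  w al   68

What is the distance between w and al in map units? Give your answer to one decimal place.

The recombinant classes are w+ al and w al+: 12 + 10 = 22.
Recombination frequency = 22/172 = 0.1279 ≈ 12.8%, i.e. 12.8 map units.

12.8 map units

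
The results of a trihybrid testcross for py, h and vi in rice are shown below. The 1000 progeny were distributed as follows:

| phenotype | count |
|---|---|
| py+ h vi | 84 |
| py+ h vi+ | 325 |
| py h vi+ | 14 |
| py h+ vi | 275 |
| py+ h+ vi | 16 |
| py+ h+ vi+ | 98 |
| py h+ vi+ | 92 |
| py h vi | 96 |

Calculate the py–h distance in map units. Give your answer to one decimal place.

22.4 map units

The two most frequent reciprocal classes, py h+ vi and py+ h vi+, are the parental types, so the F1 was py h+ vi / py+ h vi+.
The two rarest classes, py+ h+ vi and py h vi+, are the double crossovers. Comparing them with the parentals, only the py allele has switched, so py is the middle locus and the order is vi – py – h.
Crossovers in the py–h interval produce the single-crossover classes py h vi and py+ h+ vi+ (96 + 98 = 194) plus the double crossovers (30).
RF(py–h) = (194 + 30) / 1000 = 224/1000 = 0.2240 → 22.4 map units.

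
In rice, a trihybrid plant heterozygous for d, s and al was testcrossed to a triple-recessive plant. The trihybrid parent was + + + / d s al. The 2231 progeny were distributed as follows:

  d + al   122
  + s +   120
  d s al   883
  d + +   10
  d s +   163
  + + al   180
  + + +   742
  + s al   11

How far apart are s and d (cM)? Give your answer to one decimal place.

The two rarest classes, d + + and + s al, are the double crossovers. Comparing them with the parentals, only the d allele has switched, so d is the middle locus and the order is al – d – s.
Crossovers in the d–s interval produce the single-crossover classes + s + and d + al (120 + 122 = 242) plus the double crossovers (21).
RF(d–s) = (242 + 21) / 2231 = 263/2231 = 0.1179 → 11.8 cM.

11.8 cM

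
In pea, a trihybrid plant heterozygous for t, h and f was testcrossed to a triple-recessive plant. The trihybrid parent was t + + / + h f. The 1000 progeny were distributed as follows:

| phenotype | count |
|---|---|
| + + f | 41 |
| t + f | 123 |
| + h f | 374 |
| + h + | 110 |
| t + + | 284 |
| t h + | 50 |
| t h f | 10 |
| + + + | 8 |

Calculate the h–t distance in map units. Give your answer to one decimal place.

The two rarest classes, + + + and t h f, are the double crossovers. Comparing them with the parentals, only the t allele has switched, so t is the middle locus and the order is h – t – f.
Crossovers in the h–t interval produce the single-crossover classes t h + and + + f (50 + 41 = 91) plus the double crossovers (18).
RF(h–t) = (91 + 18) / 1000 = 109/1000 = 0.1090 → 10.9 map units.

10.9 map units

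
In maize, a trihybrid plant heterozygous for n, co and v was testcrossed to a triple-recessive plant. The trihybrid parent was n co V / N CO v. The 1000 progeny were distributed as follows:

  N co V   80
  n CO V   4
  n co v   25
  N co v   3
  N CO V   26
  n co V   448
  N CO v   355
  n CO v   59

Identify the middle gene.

co

The two rarest classes, n CO V and N co v, are the double crossovers. Comparing them with the parentals, only the co allele has switched, so co is the middle locus and the order is n – co – v.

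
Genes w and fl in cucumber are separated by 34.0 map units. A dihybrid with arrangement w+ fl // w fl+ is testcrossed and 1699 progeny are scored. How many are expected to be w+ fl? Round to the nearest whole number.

A map distance of 34.0 map units corresponds to a recombination frequency of 0.340.
The F1 is w+ fl / w fl+, so w+ fl is a parental gamete class with expected frequency (1 − r)/2 = 0.660/2 = 0.3300.
Expected number = 0.3300 × 1699 = 560.67 ≈ 561.

561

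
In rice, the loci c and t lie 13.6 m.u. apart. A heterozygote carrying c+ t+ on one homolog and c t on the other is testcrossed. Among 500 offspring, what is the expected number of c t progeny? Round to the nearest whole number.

216

A map distance of 13.6 m.u. corresponds to a recombination frequency of 0.136.
The F1 is c+ t+ / c t, so c t is a parental gamete class with expected frequency (1 − r)/2 = 0.864/2 = 0.4320.
Expected number = 0.4320 × 500 = 216.00 ≈ 216.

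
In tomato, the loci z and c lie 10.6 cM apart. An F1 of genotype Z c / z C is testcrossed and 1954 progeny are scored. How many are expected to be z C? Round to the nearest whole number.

A map distance of 10.6 cM corresponds to a recombination frequency of 0.106.
The F1 is Z c / z C, so z C is a parental gamete class with expected frequency (1 − r)/2 = 0.894/2 = 0.4470.
Expected number = 0.4470 × 1954 = 873.44 ≈ 873.

873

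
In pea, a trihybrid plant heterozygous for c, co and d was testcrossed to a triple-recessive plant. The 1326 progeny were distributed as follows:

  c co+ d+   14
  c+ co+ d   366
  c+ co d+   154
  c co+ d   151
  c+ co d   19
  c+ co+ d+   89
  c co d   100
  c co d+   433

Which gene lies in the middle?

The two most frequent reciprocal classes, c+ co+ d and c co d+, are the parental types, so the F1 was c+ co+ d / c co d+.
The two rarest classes, c+ co d and c co+ d+, are the double crossovers. Comparing them with the parentals, only the co allele has switched, so co is the middle locus and the order is d – co – c.

co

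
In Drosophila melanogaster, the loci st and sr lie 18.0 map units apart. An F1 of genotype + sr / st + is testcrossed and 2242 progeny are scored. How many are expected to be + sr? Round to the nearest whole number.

919

A map distance of 18.0 map units corresponds to a recombination frequency of 0.180.
The F1 is + sr / st +, so + sr is a parental gamete class with expected frequency (1 − r)/2 = 0.820/2 = 0.4100.
Expected number = 0.4100 × 2242 = 919.22 ≈ 919.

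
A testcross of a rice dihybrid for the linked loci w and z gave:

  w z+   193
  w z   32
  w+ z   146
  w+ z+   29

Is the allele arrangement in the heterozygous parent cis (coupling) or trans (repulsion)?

The two most frequent classes are w+ z (146) and w z+ (193); these are the parental (non-recombinant) types.
So the F1 carried w+ z on one chromosome and w z+ on the other — the recessive alleles are on opposite chromosomes (trans / repulsion).

trans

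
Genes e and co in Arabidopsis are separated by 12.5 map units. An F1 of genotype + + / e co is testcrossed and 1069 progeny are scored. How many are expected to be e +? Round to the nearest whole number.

A map distance of 12.5 map units corresponds to a recombination frequency of 0.125.
The F1 is + + / e co, so e + is a recombinant gamete class with expected frequency r/2 = 0.125/2 = 0.0625.
Expected number = 0.0625 × 1069 = 66.81 ≈ 67.

67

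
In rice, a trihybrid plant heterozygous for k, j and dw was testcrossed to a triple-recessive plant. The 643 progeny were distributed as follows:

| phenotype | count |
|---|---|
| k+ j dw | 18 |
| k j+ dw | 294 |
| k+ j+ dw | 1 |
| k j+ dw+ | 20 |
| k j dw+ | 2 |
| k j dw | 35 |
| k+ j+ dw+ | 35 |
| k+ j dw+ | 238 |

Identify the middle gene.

The two most frequent reciprocal classes, k j+ dw and k+ j dw+, are the parental types, so the F1 was k j+ dw / k+ j dw+.
The two rarest classes, k+ j+ dw and k j dw+, are the double crossovers. Comparing them with the parentals, only the k allele has switched, so k is the middle locus and the order is dw – k – j.

k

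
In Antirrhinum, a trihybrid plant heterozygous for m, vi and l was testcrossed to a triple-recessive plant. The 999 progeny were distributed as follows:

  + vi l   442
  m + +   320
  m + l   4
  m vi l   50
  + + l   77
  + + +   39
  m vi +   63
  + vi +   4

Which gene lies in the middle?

l

The two most frequent reciprocal classes, + vi l and m + +, are the parental types, so the F1 was + vi l / m + +.
The two rarest classes, + vi + and m + l, are the double crossovers. Comparing them with the parentals, only the l allele has switched, so l is the middle locus and the order is vi – l – m.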